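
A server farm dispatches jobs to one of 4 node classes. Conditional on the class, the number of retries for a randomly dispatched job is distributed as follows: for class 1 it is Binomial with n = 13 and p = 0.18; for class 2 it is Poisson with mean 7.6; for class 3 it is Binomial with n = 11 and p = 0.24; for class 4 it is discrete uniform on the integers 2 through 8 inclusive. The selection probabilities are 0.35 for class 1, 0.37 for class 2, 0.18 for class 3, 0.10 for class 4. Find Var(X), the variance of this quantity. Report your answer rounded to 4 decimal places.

10.0698

Per component, 1: μ=2.34, E[X²]=7.3944; 2: μ=7.6, E[X²]=65.36; 3: μ=2.64, E[X²]=8.976; 4: μ=5, E[X²]=29.
E[X] = 0.35·2.34 + 0.37·7.6 + 0.18·2.64 + 0.1·5 = 4.6062.
E[X²] = 0.35·7.3944 + 0.37·65.36 + 0.18·8.976 + 0.1·29 = 31.2869.
Var(X) = E[X²] − (E[X])² = 31.2869 − 21.2171 = 10.0698.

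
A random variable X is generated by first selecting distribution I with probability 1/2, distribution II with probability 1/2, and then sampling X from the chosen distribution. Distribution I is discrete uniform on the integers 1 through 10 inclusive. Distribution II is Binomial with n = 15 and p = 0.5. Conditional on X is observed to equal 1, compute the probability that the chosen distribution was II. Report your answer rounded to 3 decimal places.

0.005

Likelihoods P(X=1 | ·): I: 0.1; II: 0.000457764.
Posterior ∝ prior × likelihood. Numerator for II: 0.5·0.000457764 = 0.000228882.
Normalizing constant: 0.5·0.1 + 0.5·0.000457764 = 0.0502289.
P(II | observation) = 0.000228882 / 0.0502289 = 0.00455678.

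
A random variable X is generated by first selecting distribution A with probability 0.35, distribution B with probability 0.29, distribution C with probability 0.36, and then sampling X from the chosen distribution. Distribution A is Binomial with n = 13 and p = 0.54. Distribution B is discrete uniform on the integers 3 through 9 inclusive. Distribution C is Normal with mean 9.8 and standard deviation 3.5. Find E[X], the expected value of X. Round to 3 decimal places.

7.725

Component means — A: 7.02; B: 6; C: 9.8.
E[X] = 0.35·7.02 + 0.29·6 + 0.36·9.8 = 7.725.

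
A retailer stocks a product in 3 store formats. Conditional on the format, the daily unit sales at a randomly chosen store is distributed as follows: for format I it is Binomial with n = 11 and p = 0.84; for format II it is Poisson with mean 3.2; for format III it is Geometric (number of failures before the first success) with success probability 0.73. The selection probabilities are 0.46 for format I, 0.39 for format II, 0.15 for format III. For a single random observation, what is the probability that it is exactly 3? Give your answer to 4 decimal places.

Conditional on each format, P(X = 3): I: 4.20031e-05; II: 0.222616; III: 0.0143686.
By total probability, P(X = 3) = 0.46·4.20031e-05 + 0.39·0.222616 + 0.15·0.0143686 = 0.0889948.

0.0890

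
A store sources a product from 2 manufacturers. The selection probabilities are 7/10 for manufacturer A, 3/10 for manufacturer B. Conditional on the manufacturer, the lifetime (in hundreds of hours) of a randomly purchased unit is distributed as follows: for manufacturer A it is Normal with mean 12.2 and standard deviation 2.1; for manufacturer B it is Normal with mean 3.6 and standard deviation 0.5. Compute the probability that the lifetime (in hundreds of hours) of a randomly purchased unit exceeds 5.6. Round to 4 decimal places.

Conditional on each manufacturer, P(X > 5.6): A: 0.999163; B: 3.16712e-05.
By total probability, P(X > 5.6) = 0.7·0.999163 + 0.3·3.16712e-05 = 0.699424.

0.6994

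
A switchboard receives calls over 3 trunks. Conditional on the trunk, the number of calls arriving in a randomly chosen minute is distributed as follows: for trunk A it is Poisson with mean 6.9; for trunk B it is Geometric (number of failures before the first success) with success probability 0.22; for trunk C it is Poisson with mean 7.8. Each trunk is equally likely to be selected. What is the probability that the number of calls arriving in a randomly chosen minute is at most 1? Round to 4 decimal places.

0.1344

Conditional on each trunk, P(X ≤ 1): A: 0.0079615; B: 0.3916; C: 0.00360567.
By total probability, P(X ≤ 1) = 0.333333·0.0079615 + 0.333333·0.3916 + 0.333333·0.00360567 = 0.134389.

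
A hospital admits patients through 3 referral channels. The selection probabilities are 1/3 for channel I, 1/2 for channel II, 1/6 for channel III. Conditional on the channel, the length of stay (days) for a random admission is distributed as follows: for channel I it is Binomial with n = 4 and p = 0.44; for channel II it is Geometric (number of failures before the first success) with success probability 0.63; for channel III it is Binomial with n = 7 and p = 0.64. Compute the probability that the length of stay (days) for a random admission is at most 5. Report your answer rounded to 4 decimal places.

0.9625

Conditional on each channel, P(X ≤ 5): I: 1; II: 0.997434; III: 0.782846.
By total probability, P(X ≤ 5) = 0.333333·1 + 0.5·0.997434 + 0.166667·0.782846 = 0.962525.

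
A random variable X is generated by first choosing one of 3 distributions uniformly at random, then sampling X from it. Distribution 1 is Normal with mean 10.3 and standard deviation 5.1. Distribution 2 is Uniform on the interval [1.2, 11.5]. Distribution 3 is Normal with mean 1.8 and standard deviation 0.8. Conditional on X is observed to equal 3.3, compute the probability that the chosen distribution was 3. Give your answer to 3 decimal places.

Likelihoods f(3.3 | ·): 1: 0.0304971; 2: 0.0970874; 3: 0.0859828.
Posterior ∝ prior × likelihood. Numerator for 3: 0.333333·0.0859828 = 0.0286609.
Normalizing constant: 0.333333·0.0304971 + 0.333333·0.0970874 + 0.333333·0.0859828 = 0.0711891.
P(3 | observation) = 0.0286609 / 0.0711891 = 0.402603.

0.403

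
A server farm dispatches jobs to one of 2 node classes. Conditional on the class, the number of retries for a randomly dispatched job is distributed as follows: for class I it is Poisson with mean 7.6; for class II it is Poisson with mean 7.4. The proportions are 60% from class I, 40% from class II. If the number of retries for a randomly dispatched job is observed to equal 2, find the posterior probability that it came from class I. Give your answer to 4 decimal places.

Likelihoods P(X=2 | ·): I: 0.014453; II: 0.0167361.
Posterior ∝ prior × likelihood. Numerator for I: 0.6·0.014453 = 0.00867182.
Normalizing constant: 0.6·0.014453 + 0.4·0.0167361 = 0.0153663.
P(I | observation) = 0.00867182 / 0.0153663 = 0.564342.

0.5643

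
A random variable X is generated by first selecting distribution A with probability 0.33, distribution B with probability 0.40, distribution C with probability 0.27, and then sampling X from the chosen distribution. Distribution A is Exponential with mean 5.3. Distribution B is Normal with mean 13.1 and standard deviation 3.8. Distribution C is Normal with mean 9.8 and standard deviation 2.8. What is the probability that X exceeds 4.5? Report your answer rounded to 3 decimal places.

Conditional on each component, P(X > 4.5): A: 0.427818; B: 0.988187; C: 0.970812.
By total probability, P(X > 4.5) = 0.33·0.427818 + 0.4·0.988187 + 0.27·0.970812 = 0.798574.

0.799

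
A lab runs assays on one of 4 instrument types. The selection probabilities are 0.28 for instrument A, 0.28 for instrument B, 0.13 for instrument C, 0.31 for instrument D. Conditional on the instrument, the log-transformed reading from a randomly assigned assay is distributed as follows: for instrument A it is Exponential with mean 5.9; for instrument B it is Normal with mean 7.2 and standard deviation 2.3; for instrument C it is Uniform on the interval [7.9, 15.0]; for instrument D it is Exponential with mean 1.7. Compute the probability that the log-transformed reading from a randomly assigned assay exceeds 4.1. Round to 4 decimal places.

Conditional on each instrument, P(X > 4.1): A: 0.499117; B: 0.911143; C: 1; D: 0.0896569.
By total probability, P(X > 4.1) = 0.28·0.499117 + 0.28·0.911143 + 0.13·1 + 0.31·0.0896569 = 0.552666.

0.5527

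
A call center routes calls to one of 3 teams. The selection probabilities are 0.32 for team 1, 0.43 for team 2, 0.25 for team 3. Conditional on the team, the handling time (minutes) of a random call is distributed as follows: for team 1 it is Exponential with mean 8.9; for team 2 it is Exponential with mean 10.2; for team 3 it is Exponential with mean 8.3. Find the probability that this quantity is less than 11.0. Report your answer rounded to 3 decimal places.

0.694

Conditional on each team, P(X < 11.0): 1: 0.709443; 2: 0.659871; 3: 0.734277.
By total probability, P(X < 11.0) = 0.32·0.709443 + 0.43·0.659871 + 0.25·0.734277 = 0.694336.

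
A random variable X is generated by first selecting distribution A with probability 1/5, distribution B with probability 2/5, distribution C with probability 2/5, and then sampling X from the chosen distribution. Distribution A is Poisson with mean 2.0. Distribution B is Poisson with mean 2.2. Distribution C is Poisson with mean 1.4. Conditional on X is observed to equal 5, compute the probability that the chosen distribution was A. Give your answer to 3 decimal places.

Likelihoods P(X=5 | ·): A: 0.0360894; B: 0.0475866; C: 0.0110521.
Posterior ∝ prior × likelihood. Numerator for A: 0.2·0.0360894 = 0.00721788.
Normalizing constant: 0.2·0.0360894 + 0.4·0.0475866 + 0.4·0.0110521 = 0.0306734.
P(A | observation) = 0.00721788 / 0.0306734 = 0.235314.

0.235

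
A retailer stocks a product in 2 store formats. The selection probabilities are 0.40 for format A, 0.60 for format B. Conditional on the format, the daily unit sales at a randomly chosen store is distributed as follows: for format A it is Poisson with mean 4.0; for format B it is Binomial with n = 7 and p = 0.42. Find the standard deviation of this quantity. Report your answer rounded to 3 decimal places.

Per component, A: μ=4, E[X²]=20; B: μ=2.94, E[X²]=10.3488.
E[X] = 0.4·4 + 0.6·2.94 = 3.364.
E[X²] = 0.4·20 + 0.6·10.3488 = 14.2093.
Var(X) = E[X²] − (E[X])² = 14.2093 − 11.3165 = 2.89278.
SD(X) = √2.89278 = 1.70082.

1.701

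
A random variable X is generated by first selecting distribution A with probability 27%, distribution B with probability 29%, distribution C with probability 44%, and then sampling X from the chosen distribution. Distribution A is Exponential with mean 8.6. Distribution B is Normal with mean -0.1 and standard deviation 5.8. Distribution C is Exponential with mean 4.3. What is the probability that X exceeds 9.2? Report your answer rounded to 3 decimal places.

0.160

Conditional on each component, P(X > 9.2): A: 0.343088; B: 0.0544179; C: 0.11771.
By total probability, P(X > 9.2) = 0.27·0.343088 + 0.29·0.0544179 + 0.44·0.11771 = 0.160207.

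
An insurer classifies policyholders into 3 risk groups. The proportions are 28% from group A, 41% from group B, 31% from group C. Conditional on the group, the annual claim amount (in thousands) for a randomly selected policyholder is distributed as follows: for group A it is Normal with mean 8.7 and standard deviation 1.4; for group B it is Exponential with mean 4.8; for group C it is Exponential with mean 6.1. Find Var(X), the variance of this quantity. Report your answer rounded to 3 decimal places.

24.078

Per component, A: μ=8.7, E[X²]=77.65; B: μ=4.8, E[X²]=46.08; C: μ=6.1, E[X²]=74.42.
E[X] = 0.28·8.7 + 0.41·4.8 + 0.31·6.1 = 6.295.
E[X²] = 0.28·77.65 + 0.41·46.08 + 0.31·74.42 = 63.705.
Var(X) = E[X²] − (E[X])² = 63.705 − 39.627 = 24.078.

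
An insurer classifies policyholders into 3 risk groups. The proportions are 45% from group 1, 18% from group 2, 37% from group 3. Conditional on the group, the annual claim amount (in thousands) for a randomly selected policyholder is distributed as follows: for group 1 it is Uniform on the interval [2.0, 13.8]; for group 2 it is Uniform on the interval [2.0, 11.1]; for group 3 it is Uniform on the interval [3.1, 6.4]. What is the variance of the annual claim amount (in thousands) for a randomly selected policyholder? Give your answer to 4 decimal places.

8.8149

Per component, 1: μ=7.9, E[X²]=74.0133; 2: μ=6.55, E[X²]=49.8033; 3: μ=4.75, E[X²]=23.47.
E[X] = 0.45·7.9 + 0.18·6.55 + 0.37·4.75 = 6.4915.
E[X²] = 0.45·74.0133 + 0.18·49.8033 + 0.37·23.47 = 50.9545.
Var(X) = E[X²] − (E[X])² = 50.9545 − 42.1396 = 8.81493.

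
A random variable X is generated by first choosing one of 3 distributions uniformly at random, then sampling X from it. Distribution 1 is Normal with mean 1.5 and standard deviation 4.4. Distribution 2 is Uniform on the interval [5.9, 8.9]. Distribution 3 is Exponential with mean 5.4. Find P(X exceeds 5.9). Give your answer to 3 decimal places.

0.498

Conditional on each component, P(X > 5.9): 1: 0.158655; 2: 1; 3: 0.335346.
By total probability, P(X > 5.9) = 0.333333·0.158655 + 0.333333·1 + 0.333333·0.335346 = 0.498.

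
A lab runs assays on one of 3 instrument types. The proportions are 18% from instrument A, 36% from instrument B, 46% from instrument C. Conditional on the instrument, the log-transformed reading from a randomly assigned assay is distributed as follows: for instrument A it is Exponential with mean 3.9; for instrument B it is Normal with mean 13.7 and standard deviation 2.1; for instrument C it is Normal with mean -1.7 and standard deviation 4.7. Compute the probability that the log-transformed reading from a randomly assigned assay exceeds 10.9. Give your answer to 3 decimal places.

Conditional on each instrument, P(X > 10.9): A: 0.0611227; B: 0.908789; C: 0.00367176.
By total probability, P(X > 10.9) = 0.18·0.0611227 + 0.36·0.908789 + 0.46·0.00367176 = 0.339855.

0.340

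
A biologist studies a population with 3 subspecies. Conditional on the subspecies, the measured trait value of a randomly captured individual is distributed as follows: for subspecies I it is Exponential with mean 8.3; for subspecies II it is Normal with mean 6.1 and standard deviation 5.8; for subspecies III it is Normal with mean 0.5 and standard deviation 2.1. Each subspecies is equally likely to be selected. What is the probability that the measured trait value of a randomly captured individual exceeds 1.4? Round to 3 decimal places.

0.657

Conditional on each subspecies, P(X > 1.4): I: 0.844784; II: 0.791129; III: 0.334118.
By total probability, P(X > 1.4) = 0.333333·0.844784 + 0.333333·0.791129 + 0.333333·0.334118 = 0.656677.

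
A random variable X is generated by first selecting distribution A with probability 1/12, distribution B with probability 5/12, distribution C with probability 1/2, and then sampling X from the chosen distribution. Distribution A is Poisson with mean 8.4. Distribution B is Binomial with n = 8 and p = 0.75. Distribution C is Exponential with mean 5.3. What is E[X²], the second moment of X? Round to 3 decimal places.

50.295

For each component E[X²] = Var + (mean)², giving A: 78.96; B: 37.5; C: 56.18.
Overall E[X²] = 0.0833333·78.96 + 0.416667·37.5 + 0.5·56.18 = 50.295.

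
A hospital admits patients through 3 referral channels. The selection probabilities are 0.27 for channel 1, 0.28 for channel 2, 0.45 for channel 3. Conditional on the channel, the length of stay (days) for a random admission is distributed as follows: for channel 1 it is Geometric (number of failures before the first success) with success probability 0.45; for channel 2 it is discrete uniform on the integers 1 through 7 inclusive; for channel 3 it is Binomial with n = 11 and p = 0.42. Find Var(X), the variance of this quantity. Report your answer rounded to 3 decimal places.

Per component, 1: μ=1.22222, E[X²]=4.20988; 2: μ=4, E[X²]=20; 3: μ=4.62, E[X²]=24.024.
E[X] = 0.27·1.22222 + 0.28·4 + 0.45·4.62 = 3.529.
E[X²] = 0.27·4.20988 + 0.28·20 + 0.45·24.024 = 17.5475.
Var(X) = E[X²] − (E[X])² = 17.5475 − 12.4538 = 5.09363.

5.094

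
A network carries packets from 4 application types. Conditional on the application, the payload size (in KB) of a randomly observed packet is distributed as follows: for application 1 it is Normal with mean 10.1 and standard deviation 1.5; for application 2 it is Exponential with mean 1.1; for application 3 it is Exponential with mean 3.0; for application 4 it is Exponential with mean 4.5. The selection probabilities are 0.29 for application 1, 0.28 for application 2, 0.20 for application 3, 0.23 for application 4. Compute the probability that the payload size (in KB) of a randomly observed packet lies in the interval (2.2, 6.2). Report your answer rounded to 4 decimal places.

0.1921

Conditional on each application, P(2.2 < X < 6.2): 1: 0.00466112; 2: 0.131769; 3: 0.353698; 4: 0.361169.
By total probability, P(2.2 < X < 6.2) = 0.29·0.00466112 + 0.28·0.131769 + 0.2·0.353698 + 0.23·0.361169 = 0.192056.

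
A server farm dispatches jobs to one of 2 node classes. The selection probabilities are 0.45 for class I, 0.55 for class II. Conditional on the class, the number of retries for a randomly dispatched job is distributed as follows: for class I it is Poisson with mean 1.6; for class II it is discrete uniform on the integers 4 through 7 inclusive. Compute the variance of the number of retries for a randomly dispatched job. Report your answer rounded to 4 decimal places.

5.1720

Per component, I: μ=1.6, E[X²]=4.16; II: μ=5.5, E[X²]=31.5.
E[X] = 0.45·1.6 + 0.55·5.5 = 3.745.
E[X²] = 0.45·4.16 + 0.55·31.5 = 19.197.
Var(X) = E[X²] − (E[X])² = 19.197 − 14.025 = 5.17197.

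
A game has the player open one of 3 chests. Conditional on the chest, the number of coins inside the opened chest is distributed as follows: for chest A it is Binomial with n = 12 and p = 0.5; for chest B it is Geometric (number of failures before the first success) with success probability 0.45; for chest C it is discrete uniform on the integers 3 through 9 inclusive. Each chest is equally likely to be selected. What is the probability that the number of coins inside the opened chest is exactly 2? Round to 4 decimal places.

0.0507

Conditional on each chest, P(X = 2): A: 0.0161133; B: 0.136125; C: 0.
By total probability, P(X = 2) = 0.333333·0.0161133 + 0.333333·0.136125 + 0.333333·0 = 0.0507461.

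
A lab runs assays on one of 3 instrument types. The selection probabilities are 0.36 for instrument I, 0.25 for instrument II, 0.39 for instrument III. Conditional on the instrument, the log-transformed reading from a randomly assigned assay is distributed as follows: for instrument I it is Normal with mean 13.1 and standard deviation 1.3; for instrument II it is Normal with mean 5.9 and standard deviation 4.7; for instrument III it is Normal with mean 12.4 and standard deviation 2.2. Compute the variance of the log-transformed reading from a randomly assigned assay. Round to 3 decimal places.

Per component, I: μ=13.1, E[X²]=173.3; II: μ=5.9, E[X²]=56.9; III: μ=12.4, E[X²]=158.6.
E[X] = 0.36·13.1 + 0.25·5.9 + 0.39·12.4 = 11.027.
E[X²] = 0.36·173.3 + 0.25·56.9 + 0.39·158.6 = 138.467.
Var(X) = E[X²] − (E[X])² = 138.467 − 121.595 = 16.8723.

16.872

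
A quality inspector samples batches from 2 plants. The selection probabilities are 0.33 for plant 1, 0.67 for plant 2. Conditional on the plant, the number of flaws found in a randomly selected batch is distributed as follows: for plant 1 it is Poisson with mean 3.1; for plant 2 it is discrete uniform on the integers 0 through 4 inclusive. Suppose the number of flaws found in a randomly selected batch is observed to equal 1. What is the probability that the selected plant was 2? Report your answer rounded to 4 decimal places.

0.7441

Likelihoods P(X=1 | ·): 1: 0.139653; 2: 0.2.
Posterior ∝ prior × likelihood. Numerator for 2: 0.67·0.2 = 0.134.
Normalizing constant: 0.33·0.139653 + 0.67·0.2 = 0.180085.
P(2 | observation) = 0.134 / 0.180085 = 0.744092.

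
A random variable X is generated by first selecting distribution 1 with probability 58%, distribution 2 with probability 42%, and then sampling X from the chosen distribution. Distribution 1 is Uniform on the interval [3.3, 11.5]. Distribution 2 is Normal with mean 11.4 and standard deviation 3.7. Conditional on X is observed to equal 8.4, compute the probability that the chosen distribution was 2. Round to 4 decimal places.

Likelihoods f(8.4 | ·): 1: 0.121951; 2: 0.0776163.
Posterior ∝ prior × likelihood. Numerator for 2: 0.42·0.0776163 = 0.0325988.
Normalizing constant: 0.58·0.121951 + 0.42·0.0776163 = 0.103331.
P(2 | observation) = 0.0325988 / 0.103331 = 0.315481.

0.3155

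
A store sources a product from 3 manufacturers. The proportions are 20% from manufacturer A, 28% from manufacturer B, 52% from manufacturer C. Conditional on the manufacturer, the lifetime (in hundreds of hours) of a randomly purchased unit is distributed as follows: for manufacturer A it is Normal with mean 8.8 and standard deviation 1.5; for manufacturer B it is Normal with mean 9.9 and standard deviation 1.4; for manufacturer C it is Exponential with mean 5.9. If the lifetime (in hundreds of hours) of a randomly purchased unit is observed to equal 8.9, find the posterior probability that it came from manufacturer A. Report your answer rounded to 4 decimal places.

0.3949

Likelihoods f(8.9 | ·): A: 0.265371; B: 0.220797; C: 0.0374995.
Posterior ∝ prior × likelihood. Numerator for A: 0.2·0.265371 = 0.0530742.
Normalizing constant: 0.2·0.265371 + 0.28·0.220797 + 0.52·0.0374995 = 0.134397.
P(A | observation) = 0.0530742 / 0.134397 = 0.394906.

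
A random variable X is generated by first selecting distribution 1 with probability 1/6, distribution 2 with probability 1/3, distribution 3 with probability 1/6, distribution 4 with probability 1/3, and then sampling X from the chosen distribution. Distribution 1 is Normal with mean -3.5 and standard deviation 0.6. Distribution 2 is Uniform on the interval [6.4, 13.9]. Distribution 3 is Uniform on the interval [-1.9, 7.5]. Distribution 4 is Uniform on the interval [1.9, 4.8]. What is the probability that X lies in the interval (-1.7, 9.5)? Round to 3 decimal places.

0.634

Conditional on each component, P(-1.7 < X < 9.5): 1: 0.0013499; 2: 0.413333; 3: 0.978723; 4: 1.
By total probability, P(-1.7 < X < 9.5) = 0.166667·0.0013499 + 0.333333·0.413333 + 0.166667·0.978723 + 0.333333·1 = 0.634457.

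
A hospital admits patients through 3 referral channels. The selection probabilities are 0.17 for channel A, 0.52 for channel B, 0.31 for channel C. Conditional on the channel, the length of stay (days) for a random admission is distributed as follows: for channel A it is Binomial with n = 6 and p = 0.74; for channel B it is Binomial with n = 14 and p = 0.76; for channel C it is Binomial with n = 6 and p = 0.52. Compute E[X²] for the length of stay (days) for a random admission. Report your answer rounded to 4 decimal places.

67.2263

For each component E[X²] = Var + (mean)², giving A: 20.868; B: 115.763; C: 11.232.
Overall E[X²] = 0.17·20.868 + 0.52·115.763 + 0.31·11.232 = 67.2263.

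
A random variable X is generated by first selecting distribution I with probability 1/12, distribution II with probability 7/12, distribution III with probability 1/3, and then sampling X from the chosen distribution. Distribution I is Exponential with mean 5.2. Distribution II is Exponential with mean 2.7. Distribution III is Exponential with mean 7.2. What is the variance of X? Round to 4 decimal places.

Per component, I: μ=5.2, E[X²]=54.08; II: μ=2.7, E[X²]=14.58; III: μ=7.2, E[X²]=103.68.
E[X] = 0.0833333·5.2 + 0.583333·2.7 + 0.333333·7.2 = 4.40833.
E[X²] = 0.0833333·54.08 + 0.583333·14.58 + 0.333333·103.68 = 47.5717.
Var(X) = E[X²] − (E[X])² = 47.5717 − 19.4334 = 28.1383.

28.1383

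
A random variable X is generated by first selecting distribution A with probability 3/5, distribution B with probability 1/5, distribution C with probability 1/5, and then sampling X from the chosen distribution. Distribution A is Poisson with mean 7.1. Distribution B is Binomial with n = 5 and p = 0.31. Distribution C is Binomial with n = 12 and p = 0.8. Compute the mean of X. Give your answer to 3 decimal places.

6.490

Component means — A: 7.1; B: 1.55; C: 9.6.
E[X] = 0.6·7.1 + 0.2·1.55 + 0.2·9.6 = 6.49.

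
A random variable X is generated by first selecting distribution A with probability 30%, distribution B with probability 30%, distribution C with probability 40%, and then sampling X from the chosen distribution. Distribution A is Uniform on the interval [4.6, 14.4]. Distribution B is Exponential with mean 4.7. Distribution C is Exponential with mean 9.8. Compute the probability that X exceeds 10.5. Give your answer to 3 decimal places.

Conditional on each component, P(X > 10.5): A: 0.397959; B: 0.107095; C: 0.342519.
By total probability, P(X > 10.5) = 0.3·0.397959 + 0.3·0.107095 + 0.4·0.342519 = 0.288524.

0.289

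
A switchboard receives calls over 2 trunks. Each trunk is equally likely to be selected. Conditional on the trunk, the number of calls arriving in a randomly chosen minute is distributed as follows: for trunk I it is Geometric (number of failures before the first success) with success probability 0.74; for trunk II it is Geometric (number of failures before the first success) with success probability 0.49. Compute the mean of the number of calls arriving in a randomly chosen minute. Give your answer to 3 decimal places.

0.696

Component means — I: 0.351351; II: 1.04082.
E[X] = 0.5·0.351351 + 0.5·1.04082 = 0.696084.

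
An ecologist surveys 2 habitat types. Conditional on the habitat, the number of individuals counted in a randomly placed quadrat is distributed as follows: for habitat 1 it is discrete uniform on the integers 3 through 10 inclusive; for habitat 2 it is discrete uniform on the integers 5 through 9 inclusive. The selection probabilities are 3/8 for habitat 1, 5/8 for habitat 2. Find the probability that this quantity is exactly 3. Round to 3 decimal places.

0.047

Conditional on each habitat, P(X = 3): 1: 0.125; 2: 0.
By total probability, P(X = 3) = 0.375·0.125 + 0.625·0 = 0.046875.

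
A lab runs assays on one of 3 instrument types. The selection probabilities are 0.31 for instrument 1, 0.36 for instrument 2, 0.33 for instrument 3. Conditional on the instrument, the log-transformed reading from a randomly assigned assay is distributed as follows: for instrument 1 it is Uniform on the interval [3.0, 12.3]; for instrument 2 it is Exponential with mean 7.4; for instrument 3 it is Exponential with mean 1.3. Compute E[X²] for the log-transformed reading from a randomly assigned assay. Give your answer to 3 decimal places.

For each component E[X²] = Var + (mean)², giving 1: 65.73; 2: 109.52; 3: 3.38.
Overall E[X²] = 0.31·65.73 + 0.36·109.52 + 0.33·3.38 = 60.9189.

60.919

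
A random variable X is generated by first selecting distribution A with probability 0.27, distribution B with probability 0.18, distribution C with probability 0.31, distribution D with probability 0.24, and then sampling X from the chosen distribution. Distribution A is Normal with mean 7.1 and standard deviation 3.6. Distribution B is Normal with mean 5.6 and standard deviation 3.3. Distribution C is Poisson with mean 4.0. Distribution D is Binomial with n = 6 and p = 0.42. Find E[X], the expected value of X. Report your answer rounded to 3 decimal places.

4.770

Component means — A: 7.1; B: 5.6; C: 4; D: 2.52.
E[X] = 0.27·7.1 + 0.18·5.6 + 0.31·4 + 0.24·2.52 = 4.7698.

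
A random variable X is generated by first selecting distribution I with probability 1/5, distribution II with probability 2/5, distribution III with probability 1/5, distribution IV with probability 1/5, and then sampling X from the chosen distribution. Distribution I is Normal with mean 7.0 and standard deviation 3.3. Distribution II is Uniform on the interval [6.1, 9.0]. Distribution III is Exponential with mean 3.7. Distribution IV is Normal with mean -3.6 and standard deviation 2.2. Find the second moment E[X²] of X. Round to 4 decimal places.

44.0953

For each component E[X²] = Var + (mean)², giving I: 59.89; II: 57.7033; III: 27.38; IV: 17.8.
Overall E[X²] = 0.2·59.89 + 0.4·57.7033 + 0.2·27.38 + 0.2·17.8 = 44.0953.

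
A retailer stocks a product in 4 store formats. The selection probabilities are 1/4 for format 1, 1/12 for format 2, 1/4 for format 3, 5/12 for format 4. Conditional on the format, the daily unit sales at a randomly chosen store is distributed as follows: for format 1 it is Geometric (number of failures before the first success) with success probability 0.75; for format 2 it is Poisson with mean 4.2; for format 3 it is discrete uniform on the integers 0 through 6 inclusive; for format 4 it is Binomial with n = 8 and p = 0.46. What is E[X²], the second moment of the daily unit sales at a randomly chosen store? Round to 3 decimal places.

11.680

For each component E[X²] = Var + (mean)², giving 1: 0.555556; 2: 21.84; 3: 13; 4: 15.5296.
Overall E[X²] = 0.25·0.555556 + 0.0833333·21.84 + 0.25·13 + 0.416667·15.5296 = 11.6796.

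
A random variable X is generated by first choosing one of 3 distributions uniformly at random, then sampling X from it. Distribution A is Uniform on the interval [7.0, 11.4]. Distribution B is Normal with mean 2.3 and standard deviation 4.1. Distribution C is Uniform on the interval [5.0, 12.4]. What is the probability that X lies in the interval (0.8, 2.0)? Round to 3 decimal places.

Conditional on each component, P(0.8 < X < 2.0): A: 0; B: 0.113598; C: 0.
By total probability, P(0.8 < X < 2.0) = 0.333333·0 + 0.333333·0.113598 + 0.333333·0 = 0.037866.

0.038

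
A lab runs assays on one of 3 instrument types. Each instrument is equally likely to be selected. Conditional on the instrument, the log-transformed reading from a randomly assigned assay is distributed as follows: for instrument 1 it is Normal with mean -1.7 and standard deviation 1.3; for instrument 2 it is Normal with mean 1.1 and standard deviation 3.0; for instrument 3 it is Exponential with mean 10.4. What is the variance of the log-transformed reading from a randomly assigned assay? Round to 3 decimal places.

Per component, 1: μ=-1.7, E[X²]=4.58; 2: μ=1.1, E[X²]=10.21; 3: μ=10.4, E[X²]=216.32.
E[X] = 0.333333·-1.7 + 0.333333·1.1 + 0.333333·10.4 = 3.26667.
E[X²] = 0.333333·4.58 + 0.333333·10.21 + 0.333333·216.32 = 77.0367.
Var(X) = E[X²] − (E[X])² = 77.0367 − 10.6711 = 66.3656.

66.366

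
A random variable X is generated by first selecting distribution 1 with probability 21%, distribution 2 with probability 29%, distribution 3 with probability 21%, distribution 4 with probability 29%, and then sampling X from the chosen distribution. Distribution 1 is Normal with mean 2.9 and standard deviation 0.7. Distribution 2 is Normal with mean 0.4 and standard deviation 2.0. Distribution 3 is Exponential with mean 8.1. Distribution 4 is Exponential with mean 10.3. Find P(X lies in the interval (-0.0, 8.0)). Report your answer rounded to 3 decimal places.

Conditional on each component, P(-0.0 < X < 8.0): 1: 0.999983; 2: 0.579187; 3: 0.627551; 4: 0.540078.
By total probability, P(-0.0 < X < 8.0) = 0.21·0.999983 + 0.29·0.579187 + 0.21·0.627551 + 0.29·0.540078 = 0.666369.

0.666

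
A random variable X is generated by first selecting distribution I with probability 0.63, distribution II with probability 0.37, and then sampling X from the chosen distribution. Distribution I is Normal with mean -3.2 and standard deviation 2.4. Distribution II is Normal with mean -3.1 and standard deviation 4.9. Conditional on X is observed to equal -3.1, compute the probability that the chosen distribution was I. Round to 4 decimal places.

0.7765

Likelihoods f(-3.1 | ·): I: 0.166082; II: 0.0814168.
Posterior ∝ prior × likelihood. Numerator for I: 0.63·0.166082 = 0.104631.
Normalizing constant: 0.63·0.166082 + 0.37·0.0814168 = 0.134756.
P(I | observation) = 0.104631 / 0.134756 = 0.776453.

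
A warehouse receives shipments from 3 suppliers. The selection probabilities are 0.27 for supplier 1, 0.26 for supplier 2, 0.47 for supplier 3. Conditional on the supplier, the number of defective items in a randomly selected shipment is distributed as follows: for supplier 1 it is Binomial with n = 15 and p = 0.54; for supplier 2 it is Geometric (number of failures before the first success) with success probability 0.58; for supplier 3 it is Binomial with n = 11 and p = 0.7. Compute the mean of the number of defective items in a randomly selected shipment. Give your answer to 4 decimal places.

Component means — 1: 8.1; 2: 0.724138; 3: 7.7.
E[X] = 0.27·8.1 + 0.26·0.724138 + 0.47·7.7 = 5.99428.

5.9943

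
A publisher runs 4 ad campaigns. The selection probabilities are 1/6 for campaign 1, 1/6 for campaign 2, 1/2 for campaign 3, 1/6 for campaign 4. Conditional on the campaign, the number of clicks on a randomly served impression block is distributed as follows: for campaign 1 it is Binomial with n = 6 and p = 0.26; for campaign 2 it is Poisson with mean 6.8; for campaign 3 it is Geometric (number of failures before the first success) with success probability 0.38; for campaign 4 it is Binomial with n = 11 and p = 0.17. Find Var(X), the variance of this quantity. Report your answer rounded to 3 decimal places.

Per component, 1: μ=1.56, E[X²]=3.588; 2: μ=6.8, E[X²]=53.04; 3: μ=1.63158, E[X²]=6.95568; 4: μ=1.87, E[X²]=5.049.
E[X] = 0.166667·1.56 + 0.166667·6.8 + 0.5·1.63158 + 0.166667·1.87 = 2.52079.
E[X²] = 0.166667·3.588 + 0.166667·53.04 + 0.5·6.95568 + 0.166667·5.049 = 13.7573.
Var(X) = E[X²] − (E[X])² = 13.7573 − 6.35438 = 7.40296.

7.403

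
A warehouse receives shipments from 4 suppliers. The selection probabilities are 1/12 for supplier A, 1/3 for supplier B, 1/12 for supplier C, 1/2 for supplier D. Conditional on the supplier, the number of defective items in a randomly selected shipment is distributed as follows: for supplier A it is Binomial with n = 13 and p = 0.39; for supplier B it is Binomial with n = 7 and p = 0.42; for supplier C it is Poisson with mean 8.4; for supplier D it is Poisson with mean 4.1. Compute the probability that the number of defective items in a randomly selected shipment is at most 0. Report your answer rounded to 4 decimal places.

0.0158

Conditional on each supplier, P(X ≤ 0): A: 0.00161915; B: 0.0220798; C: 0.000224867; D: 0.0165727.
By total probability, P(X ≤ 0) = 0.0833333·0.00161915 + 0.333333·0.0220798 + 0.0833333·0.000224867 + 0.5·0.0165727 = 0.0158.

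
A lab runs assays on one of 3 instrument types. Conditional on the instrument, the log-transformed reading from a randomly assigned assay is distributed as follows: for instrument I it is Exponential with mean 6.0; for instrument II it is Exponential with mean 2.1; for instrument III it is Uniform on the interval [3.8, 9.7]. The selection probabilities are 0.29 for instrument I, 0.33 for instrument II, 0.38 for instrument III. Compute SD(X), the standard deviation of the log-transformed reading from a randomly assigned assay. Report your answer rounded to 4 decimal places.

Per component, I: μ=6, E[X²]=72; II: μ=2.1, E[X²]=8.82; III: μ=6.75, E[X²]=48.4633.
E[X] = 0.29·6 + 0.33·2.1 + 0.38·6.75 = 4.998.
E[X²] = 0.29·72 + 0.33·8.82 + 0.38·48.4633 = 42.2067.
Var(X) = E[X²] − (E[X])² = 42.2067 − 24.98 = 17.2267.
SD(X) = √17.2267 = 4.1505.

4.1505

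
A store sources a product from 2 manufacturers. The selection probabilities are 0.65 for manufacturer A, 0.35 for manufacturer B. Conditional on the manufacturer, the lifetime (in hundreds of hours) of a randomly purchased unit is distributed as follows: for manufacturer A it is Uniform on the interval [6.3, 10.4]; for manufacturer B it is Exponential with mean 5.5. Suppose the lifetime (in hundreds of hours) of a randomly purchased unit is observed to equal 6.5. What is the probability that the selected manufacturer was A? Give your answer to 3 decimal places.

0.890

Likelihoods f(6.5 | ·): A: 0.243902; B: 0.0557674.
Posterior ∝ prior × likelihood. Numerator for A: 0.65·0.243902 = 0.158537.
Normalizing constant: 0.65·0.243902 + 0.35·0.0557674 = 0.178055.
P(A | observation) = 0.158537 / 0.178055 = 0.890379.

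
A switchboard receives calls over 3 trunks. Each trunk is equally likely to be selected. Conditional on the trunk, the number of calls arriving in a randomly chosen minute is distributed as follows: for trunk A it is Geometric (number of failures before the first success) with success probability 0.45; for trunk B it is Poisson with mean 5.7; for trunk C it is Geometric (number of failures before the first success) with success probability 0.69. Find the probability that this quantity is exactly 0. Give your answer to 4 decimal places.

Conditional on each trunk, P(X = 0): A: 0.45; B: 0.00334597; C: 0.69.
By total probability, P(X = 0) = 0.333333·0.45 + 0.333333·0.00334597 + 0.333333·0.69 = 0.381115.

0.3811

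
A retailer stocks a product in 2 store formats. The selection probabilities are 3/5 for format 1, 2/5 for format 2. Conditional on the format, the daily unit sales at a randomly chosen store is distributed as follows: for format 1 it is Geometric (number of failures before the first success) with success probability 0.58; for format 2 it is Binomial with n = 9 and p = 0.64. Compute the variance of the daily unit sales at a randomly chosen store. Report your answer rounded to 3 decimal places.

Per component, 1: μ=0.724138, E[X²]=1.77289; 2: μ=5.76, E[X²]=35.2512.
E[X] = 0.6·0.724138 + 0.4·5.76 = 2.73848.
E[X²] = 0.6·1.77289 + 0.4·35.2512 = 15.1642.
Var(X) = E[X²] − (E[X])² = 15.1642 − 7.49929 = 7.66493.

7.665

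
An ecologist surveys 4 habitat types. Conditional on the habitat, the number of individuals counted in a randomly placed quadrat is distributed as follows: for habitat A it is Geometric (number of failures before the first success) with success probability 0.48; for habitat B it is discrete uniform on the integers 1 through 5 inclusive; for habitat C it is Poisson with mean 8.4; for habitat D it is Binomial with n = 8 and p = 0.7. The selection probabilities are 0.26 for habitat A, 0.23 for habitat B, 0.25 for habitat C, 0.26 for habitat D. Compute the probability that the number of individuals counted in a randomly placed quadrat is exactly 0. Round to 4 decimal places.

Conditional on each habitat, P(X = 0): A: 0.48; B: 0; C: 0.000224867; D: 6.561e-05.
By total probability, P(X = 0) = 0.26·0.48 + 0.23·0 + 0.25·0.000224867 + 0.26·6.561e-05 = 0.124873.

0.1249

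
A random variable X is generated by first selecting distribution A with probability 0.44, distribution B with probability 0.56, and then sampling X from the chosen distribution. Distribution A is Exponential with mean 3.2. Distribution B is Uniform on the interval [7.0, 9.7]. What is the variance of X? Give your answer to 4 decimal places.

11.3809

Per component, A: μ=3.2, E[X²]=20.48; B: μ=8.35, E[X²]=70.33.
E[X] = 0.44·3.2 + 0.56·8.35 = 6.084.
E[X²] = 0.44·20.48 + 0.56·70.33 = 48.396.
Var(X) = E[X²] − (E[X])² = 48.396 − 37.0151 = 11.3809.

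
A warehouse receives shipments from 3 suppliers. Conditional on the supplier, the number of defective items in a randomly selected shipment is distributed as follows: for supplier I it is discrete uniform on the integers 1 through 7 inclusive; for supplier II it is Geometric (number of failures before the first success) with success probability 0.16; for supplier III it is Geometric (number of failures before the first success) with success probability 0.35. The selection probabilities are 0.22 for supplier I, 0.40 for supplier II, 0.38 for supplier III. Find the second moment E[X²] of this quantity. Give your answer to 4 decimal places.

For each component E[X²] = Var + (mean)², giving I: 20; II: 60.375; III: 8.7551.
Overall E[X²] = 0.22·20 + 0.4·60.375 + 0.38·8.7551 = 31.8769.

31.8769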